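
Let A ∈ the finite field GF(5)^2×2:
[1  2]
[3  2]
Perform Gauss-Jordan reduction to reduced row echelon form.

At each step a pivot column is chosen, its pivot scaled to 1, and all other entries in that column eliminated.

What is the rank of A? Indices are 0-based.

rank = 2

[1] R0 /= 1  ⇒  (1, 2)
     R1 -= 3·R0  ⇒  (0, 1)
[2] R1 /= 1  ⇒  (0, 1)
     R0 -= 2·R1  ⇒  (1, 0)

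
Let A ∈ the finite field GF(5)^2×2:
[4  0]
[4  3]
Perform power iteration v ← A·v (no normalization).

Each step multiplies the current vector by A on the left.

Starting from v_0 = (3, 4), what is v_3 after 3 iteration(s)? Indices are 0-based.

v_0 = (3, 4).
v_1 = A·v_0 = (2, 4).
v_2 = A·v_1 = (3, 0).
v_3 = A·v_2 = (2, 2).

v_3 = (2, 2)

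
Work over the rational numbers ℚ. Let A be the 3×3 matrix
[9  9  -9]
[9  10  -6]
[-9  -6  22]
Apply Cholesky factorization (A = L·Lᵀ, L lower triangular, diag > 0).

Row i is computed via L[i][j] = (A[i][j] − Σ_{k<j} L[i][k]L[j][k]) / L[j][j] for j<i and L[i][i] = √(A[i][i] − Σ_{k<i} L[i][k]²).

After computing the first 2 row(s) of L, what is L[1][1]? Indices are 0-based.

L[1][1] = 1

Step 1: L[0][0] = √(9) = 3.
  L[1][0] = (9) / L[0][0] = 3.
Step 2: L[1][1] = √(1) = 1.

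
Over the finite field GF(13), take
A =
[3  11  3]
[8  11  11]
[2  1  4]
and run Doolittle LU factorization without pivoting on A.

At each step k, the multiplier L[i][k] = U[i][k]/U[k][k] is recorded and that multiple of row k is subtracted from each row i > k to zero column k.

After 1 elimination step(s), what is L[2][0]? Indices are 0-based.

k=0: U[0][0]=3
  eliminate (1,0): mult=7, new row 1: (0, 12, 3); set L[1][0]=7
  eliminate (2,0): mult=5, new row 2: (0, 11, 2); set L[2][0]=5

L[2][0] = 5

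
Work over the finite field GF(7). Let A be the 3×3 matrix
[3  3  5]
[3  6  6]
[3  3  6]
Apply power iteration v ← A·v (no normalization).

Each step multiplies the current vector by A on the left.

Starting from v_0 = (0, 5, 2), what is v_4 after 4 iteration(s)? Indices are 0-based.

v_0 = (0, 5, 2).
v_1 = A·v_0 = (4, 0, 6).
v_2 = A·v_1 = (0, 6, 6).
v_3 = A·v_2 = (6, 2, 5).
v_4 = A·v_3 = (0, 4, 5).

v_4 = (0, 4, 5)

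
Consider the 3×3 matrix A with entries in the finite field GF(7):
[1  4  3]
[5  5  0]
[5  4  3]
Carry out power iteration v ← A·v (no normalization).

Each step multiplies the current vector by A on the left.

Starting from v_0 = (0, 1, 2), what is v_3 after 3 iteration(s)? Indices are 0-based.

v_0 = (0, 1, 2).
v_1 = A·v_0 = (3, 5, 3).
v_2 = A·v_1 = (4, 5, 2).
v_3 = A·v_2 = (2, 3, 4).

v_3 = (2, 3, 4)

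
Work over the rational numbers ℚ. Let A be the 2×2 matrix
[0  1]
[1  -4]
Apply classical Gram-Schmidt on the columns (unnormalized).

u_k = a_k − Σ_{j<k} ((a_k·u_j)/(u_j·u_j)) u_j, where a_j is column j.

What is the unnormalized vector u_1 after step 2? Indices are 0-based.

u_1 = (1, 0)

Step 1: u_0 = a_0 = (0, 1).
Step 2: u_1 = a_1 − (-4)·u_0 = (1, 0).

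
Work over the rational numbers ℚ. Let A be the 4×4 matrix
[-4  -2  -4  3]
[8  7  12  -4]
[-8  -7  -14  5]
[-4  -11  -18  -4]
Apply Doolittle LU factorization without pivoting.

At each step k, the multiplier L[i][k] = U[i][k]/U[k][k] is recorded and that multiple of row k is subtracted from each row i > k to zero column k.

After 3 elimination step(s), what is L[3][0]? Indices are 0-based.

[col 0] pivot -4
  R1 -= -2*R0 → (0, 3, 4, 2)  (L[1][0] := -2)
  R2 -= 2*R0 → (0, -3, -6, -1)  (L[2][0] := 2)
  R3 -= 1*R0 → (0, -9, -14, -7)  (L[3][0] := 1)
[col 1] pivot 3
  R2 -= -1*R1 → (0, 0, -2, 1)  (L[2][1] := -1)
  R3 -= -3*R1 → (0, 0, -2, -1)  (L[3][1] := -3)
[col 2] pivot -2
  R3 -= 1*R2 → (0, 0, 0, -2)  (L[3][2] := 1)

L[3][0] = 1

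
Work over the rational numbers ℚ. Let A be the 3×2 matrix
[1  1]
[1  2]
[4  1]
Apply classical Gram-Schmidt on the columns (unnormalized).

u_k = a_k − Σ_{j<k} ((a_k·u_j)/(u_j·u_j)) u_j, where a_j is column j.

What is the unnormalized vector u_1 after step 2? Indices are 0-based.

u_1 = (11/18, 29/18, -5/9)

Step 1: u_0 = a_0 = (1, 1, 4).
Step 2: u_1 = a_1 − (7/18)·u_0 = (11/18, 29/18, -5/9).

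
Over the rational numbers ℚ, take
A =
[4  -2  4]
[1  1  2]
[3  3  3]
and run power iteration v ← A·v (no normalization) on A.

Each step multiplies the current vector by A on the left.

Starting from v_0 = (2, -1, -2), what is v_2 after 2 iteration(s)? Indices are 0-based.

v_0 = (2, -1, -2).
v_1 = A·v_0 = (2, -3, -3).
v_2 = A·v_1 = (2, -7, -12).

v_2 = (2, -7, -12)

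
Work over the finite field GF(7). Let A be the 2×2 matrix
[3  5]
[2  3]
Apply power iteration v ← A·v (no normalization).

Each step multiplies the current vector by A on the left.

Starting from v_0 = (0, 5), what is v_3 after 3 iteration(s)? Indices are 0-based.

v_0 = (0, 5).
v_1 = A·v_0 = (4, 1).
v_2 = A·v_1 = (3, 4).
v_3 = A·v_2 = (1, 4).

v_3 = (1, 4)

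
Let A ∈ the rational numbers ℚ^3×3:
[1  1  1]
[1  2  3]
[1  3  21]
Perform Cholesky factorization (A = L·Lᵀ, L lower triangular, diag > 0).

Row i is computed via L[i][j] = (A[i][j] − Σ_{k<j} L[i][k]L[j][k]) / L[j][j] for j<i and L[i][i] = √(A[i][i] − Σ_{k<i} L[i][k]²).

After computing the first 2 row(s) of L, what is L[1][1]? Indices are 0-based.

Step 1: L[0][0] = √(1) = 1.
  L[1][0] = (1) / L[0][0] = 1.
Step 2: L[1][1] = √(1) = 1.

L[1][1] = 1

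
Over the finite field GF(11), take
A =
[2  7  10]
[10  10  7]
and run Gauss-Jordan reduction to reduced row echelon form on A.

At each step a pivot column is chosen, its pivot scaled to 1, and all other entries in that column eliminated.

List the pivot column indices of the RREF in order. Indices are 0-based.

pivot columns: 0, 1

pivot(0,0)=2: scale R0 → (1, 9, 5)
  clear (1,0): R1 −= (10)R0 → (0, 8, 1)
pivot(1,1)=8: scale R1 → (0, 1, 7)
  clear (0,1): R0 −= (9)R1 → (1, 0, 8)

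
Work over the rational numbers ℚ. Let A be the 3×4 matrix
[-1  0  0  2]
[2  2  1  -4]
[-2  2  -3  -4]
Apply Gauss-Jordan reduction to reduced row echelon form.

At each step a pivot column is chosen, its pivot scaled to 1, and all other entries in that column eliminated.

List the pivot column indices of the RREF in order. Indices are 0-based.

[1] R0 /= -1  ⇒  (1, 0, 0, -2)
     R1 -= 2·R0  ⇒  (0, 2, 1, 0)
     R2 -= -2·R0  ⇒  (0, 2, -3, -8)
[2] R1 /= 2  ⇒  (0, 1, 1/2, 0)
     R2 -= 2·R1  ⇒  (0, 0, -4, -8)
[3] R2 /= -4  ⇒  (0, 0, 1, 2)
     R1 -= 1/2·R2  ⇒  (0, 1, 0, -1)

pivot columns: 0, 1, 2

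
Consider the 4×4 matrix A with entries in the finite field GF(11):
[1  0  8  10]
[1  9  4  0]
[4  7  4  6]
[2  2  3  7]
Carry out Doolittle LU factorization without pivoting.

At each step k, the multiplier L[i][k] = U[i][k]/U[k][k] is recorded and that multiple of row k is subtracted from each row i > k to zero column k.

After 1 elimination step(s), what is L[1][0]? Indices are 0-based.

k=0: U[0][0]=1
  eliminate (1,0): mult=1, new row 1: (0, 9, 7, 1); set L[1][0]=1
  eliminate (2,0): mult=4, new row 2: (0, 7, 5, 10); set L[2][0]=4
  eliminate (3,0): mult=2, new row 3: (0, 2, 9, 9); set L[3][0]=2

L[1][0] = 1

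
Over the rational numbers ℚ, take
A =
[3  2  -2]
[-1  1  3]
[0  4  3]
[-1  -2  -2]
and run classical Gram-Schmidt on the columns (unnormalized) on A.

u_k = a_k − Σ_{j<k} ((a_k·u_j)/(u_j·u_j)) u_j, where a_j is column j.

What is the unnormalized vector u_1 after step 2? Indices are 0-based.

u_1 = (1/11, 18/11, 4, -15/11)

Step 1: u_0 = a_0 = (3, -1, 0, -1).
Step 2: u_1 = a_1 − (7/11)·u_0 = (1/11, 18/11, 4, -15/11).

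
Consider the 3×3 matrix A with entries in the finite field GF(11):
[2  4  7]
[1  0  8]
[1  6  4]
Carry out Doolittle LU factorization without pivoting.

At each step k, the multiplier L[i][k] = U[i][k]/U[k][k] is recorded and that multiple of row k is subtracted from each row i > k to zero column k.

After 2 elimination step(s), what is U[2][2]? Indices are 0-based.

[col 0] pivot 2
  R1 -= 6*R0 → (0, 9, 10)  (L[1][0] := 6)
  R2 -= 6*R0 → (0, 4, 6)  (L[2][0] := 6)
[col 1] pivot 9
  R2 -= 9*R1 → (0, 0, 4)  (L[2][1] := 9)

U[2][2] = 4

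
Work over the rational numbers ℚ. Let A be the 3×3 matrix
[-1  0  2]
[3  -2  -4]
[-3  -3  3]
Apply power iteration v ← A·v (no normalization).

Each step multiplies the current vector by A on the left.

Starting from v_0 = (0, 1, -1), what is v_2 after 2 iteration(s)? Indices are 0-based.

v_0 = (0, 1, -1).
v_1 = A·v_0 = (-2, 2, -6).
v_2 = A·v_1 = (-10, 14, -18).

v_2 = (-10, 14, -18)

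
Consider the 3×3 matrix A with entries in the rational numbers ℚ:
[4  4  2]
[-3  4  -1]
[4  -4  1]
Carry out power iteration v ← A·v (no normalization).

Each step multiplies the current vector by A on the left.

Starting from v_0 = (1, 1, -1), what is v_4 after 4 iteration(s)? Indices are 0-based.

v_4 = (234, -1077, 1191)

v_0 = (1, 1, -1).
v_1 = A·v_0 = (6, 2, -1).
v_2 = A·v_1 = (30, -9, 15).
v_3 = A·v_2 = (114, -141, 171).
v_4 = A·v_3 = (234, -1077, 1191).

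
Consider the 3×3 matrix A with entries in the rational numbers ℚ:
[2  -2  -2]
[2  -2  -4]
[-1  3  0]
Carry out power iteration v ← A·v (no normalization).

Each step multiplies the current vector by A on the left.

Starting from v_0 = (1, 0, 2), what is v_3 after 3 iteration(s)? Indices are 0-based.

v_0 = (1, 0, 2).
v_1 = A·v_0 = (-2, -6, -1).
v_2 = A·v_1 = (10, 12, -16).
v_3 = A·v_2 = (28, 60, 26).

v_3 = (28, 60, 26)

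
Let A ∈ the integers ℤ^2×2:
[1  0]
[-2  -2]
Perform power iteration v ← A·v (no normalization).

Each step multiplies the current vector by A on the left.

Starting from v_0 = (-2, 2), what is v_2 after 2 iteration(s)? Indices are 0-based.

v_0 = (-2, 2).
v_1 = A·v_0 = (-2, 0).
v_2 = A·v_1 = (-2, 4).

v_2 = (-2, 4)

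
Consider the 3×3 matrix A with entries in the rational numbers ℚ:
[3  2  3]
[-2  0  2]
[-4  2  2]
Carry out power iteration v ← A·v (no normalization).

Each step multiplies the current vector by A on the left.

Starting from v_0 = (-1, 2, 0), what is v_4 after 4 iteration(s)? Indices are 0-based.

v_0 = (-1, 2, 0).
v_1 = A·v_0 = (1, 2, 8).
v_2 = A·v_1 = (31, 14, 16).
v_3 = A·v_2 = (169, -30, -64).
v_4 = A·v_3 = (255, -466, -864).

v_4 = (255, -466, -864)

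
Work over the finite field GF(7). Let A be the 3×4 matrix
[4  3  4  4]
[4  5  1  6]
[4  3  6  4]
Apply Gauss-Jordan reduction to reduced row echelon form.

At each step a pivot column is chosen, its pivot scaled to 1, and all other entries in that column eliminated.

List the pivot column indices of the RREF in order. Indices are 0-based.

pivot(0,0)=4: scale R0 → (1, 6, 1, 1)
  clear (1,0): R1 −= (4)R0 → (0, 2, 4, 2)
  clear (2,0): R2 −= (4)R0 → (0, 0, 2, 0)
pivot(1,1)=2: scale R1 → (0, 1, 2, 1)
  clear (0,1): R0 −= (6)R1 → (1, 0, 3, 2)
pivot(2,2)=2: scale R2 → (0, 0, 1, 0)
  clear (0,2): R0 −= (3)R2 → (1, 0, 0, 2)
  clear (1,2): R1 −= (2)R2 → (0, 1, 0, 1)

pivot columns: 0, 1, 2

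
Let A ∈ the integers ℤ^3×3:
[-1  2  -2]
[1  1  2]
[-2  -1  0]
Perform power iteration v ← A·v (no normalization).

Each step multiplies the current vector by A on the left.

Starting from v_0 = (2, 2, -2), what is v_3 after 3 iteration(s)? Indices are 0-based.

v_3 = (6, -24, -6)

v_0 = (2, 2, -2).
v_1 = A·v_0 = (6, 0, -6).
v_2 = A·v_1 = (6, -6, -12).
v_3 = A·v_2 = (6, -24, -6).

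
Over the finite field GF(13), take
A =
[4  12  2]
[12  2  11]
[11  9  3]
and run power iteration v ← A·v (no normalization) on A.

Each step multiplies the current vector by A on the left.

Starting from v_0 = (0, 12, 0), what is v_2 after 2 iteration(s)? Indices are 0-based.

v_2 = (1, 0, 5)

v_0 = (0, 12, 0).
v_1 = A·v_0 = (1, 11, 4).
v_2 = A·v_1 = (1, 0, 5).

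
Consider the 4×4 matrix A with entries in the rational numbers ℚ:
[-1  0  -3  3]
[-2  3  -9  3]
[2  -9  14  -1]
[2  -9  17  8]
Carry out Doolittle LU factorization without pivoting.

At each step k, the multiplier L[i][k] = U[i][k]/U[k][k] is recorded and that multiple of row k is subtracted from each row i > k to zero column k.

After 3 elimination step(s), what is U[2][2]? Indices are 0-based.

U[2][2] = -1

Step 1: pivot at (0,0) is -1.
  row1 ← row1 − (2)·row0  ⇒  L[1][0]=2, U row1=(0, 3, -3, -3)
  row2 ← row2 − (-2)·row0  ⇒  L[2][0]=-2, U row2=(0, -9, 8, 5)
  row3 ← row3 − (-2)·row0  ⇒  L[3][0]=-2, U row3=(0, -9, 11, 14)
Step 2: pivot at (1,1) is 3.
  row2 ← row2 − (-3)·row1  ⇒  L[2][1]=-3, U row2=(0, 0, -1, -4)
  row3 ← row3 − (-3)·row1  ⇒  L[3][1]=-3, U row3=(0, 0, 2, 5)
Step 3: pivot at (2,2) is -1.
  row3 ← row3 − (-2)·row2  ⇒  L[3][2]=-2, U row3=(0, 0, 0, -3)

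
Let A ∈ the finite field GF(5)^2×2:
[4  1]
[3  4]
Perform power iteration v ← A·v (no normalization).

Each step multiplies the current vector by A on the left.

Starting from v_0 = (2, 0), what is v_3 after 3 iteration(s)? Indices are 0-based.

v_3 = (0, 1)

v_0 = (2, 0).
v_1 = A·v_0 = (3, 1).
v_2 = A·v_1 = (3, 3).
v_3 = A·v_2 = (0, 1).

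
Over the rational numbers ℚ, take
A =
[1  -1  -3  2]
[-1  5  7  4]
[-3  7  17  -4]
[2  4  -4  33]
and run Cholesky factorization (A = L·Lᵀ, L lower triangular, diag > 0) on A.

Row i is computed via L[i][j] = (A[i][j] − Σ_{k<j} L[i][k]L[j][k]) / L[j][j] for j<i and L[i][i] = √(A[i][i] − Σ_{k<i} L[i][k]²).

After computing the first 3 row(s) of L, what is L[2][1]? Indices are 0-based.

Step 1: L[0][0] = √(1) = 1.
  L[1][0] = (-1) / L[0][0] = -1.
Step 2: L[1][1] = √(4) = 2.
  L[2][0] = (-3) / L[0][0] = -3.
  L[2][1] = (4) / L[1][1] = 2.
Step 3: L[2][2] = √(4) = 2.

L[2][1] = 2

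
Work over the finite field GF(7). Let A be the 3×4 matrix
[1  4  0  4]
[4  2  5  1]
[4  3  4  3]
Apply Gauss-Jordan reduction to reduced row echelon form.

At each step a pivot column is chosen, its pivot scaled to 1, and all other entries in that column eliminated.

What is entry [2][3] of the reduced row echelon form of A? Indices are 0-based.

M[2][3] = 4

[1] R0 /= 1  ⇒  (1, 4, 0, 4)
     R1 -= 4·R0  ⇒  (0, 0, 5, 6)
     R2 -= 4·R0  ⇒  (0, 1, 4, 1)
[2] R1 <-> R2
[2] R1 /= 1  ⇒  (0, 1, 4, 1)
     R0 -= 4·R1  ⇒  (1, 0, 5, 0)
[3] R2 /= 5  ⇒  (0, 0, 1, 4)
     R0 -= 5·R2  ⇒  (1, 0, 0, 1)
     R1 -= 4·R2  ⇒  (0, 1, 0, 6)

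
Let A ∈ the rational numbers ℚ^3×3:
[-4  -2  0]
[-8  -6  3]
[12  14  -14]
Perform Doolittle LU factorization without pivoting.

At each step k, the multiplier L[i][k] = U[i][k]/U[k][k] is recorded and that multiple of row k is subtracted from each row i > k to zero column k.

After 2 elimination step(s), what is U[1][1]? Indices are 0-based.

U[1][1] = -2

k=0: U[0][0]=-4
  eliminate (1,0): mult=2, new row 1: (0, -2, 3); set L[1][0]=2
  eliminate (2,0): mult=-3, new row 2: (0, 8, -14); set L[2][0]=-3
k=1: U[1][1]=-2
  eliminate (2,1): mult=-4, new row 2: (0, 0, -2); set L[2][1]=-4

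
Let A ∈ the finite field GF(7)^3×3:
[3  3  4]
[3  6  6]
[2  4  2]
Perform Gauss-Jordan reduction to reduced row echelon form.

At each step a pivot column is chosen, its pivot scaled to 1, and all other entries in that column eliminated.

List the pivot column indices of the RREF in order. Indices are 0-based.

pivot(0,0)=3: scale R0 → (1, 1, 6)
  clear (1,0): R1 −= (3)R0 → (0, 3, 2)
  clear (2,0): R2 −= (2)R0 → (0, 2, 4)
pivot(1,1)=3: scale R1 → (0, 1, 3)
  clear (0,1): R0 −= (1)R1 → (1, 0, 3)
  clear (2,1): R2 −= (2)R1 → (0, 0, 5)
pivot(2,2)=5: scale R2 → (0, 0, 1)
  clear (0,2): R0 −= (3)R2 → (1, 0, 0)
  clear (1,2): R1 −= (3)R2 → (0, 1, 0)

pivot columns: 0, 1, 2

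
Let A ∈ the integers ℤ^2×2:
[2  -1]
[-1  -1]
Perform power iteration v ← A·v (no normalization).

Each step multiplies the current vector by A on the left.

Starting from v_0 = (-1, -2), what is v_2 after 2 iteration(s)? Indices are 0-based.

v_0 = (-1, -2).
v_1 = A·v_0 = (0, 3).
v_2 = A·v_1 = (-3, -3).

v_2 = (-3, -3)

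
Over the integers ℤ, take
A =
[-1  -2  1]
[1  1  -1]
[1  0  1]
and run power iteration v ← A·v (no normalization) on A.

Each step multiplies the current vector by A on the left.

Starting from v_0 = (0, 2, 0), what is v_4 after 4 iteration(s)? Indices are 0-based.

v_0 = (0, 2, 0).
v_1 = A·v_0 = (-4, 2, 0).
v_2 = A·v_1 = (0, -2, -4).
v_3 = A·v_2 = (0, 2, -4).
v_4 = A·v_3 = (-8, 6, -4).

v_4 = (-8, 6, -4)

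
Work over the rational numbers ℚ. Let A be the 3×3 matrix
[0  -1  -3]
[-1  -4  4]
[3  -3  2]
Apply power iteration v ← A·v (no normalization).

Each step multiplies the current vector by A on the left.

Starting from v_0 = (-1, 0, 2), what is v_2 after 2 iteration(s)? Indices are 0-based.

v_0 = (-1, 0, 2).
v_1 = A·v_0 = (-6, 9, 1).
v_2 = A·v_1 = (-12, -26, -43).

v_2 = (-12, -26, -43)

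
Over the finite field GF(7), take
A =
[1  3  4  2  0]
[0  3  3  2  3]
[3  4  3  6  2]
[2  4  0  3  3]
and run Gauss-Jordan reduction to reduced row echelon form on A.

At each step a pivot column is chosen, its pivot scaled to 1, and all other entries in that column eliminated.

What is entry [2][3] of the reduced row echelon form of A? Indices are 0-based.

step 1: normalize row 0 (÷1) = (1, 3, 4, 2, 0)
  row 2: subtract 3×row0 = (0, 2, 5, 0, 2)
  row 3: subtract 2×row0 = (0, 5, 6, 6, 3)
step 2: normalize row 1 (÷3) = (0, 1, 1, 3, 1)
  row 0: subtract 3×row1 = (1, 0, 1, 0, 4)
  row 2: subtract 2×row1 = (0, 0, 3, 1, 0)
  row 3: subtract 5×row1 = (0, 0, 1, 5, 5)
step 3: normalize row 2 (÷3) = (0, 0, 1, 5, 0)
  row 0: subtract 1×row2 = (1, 0, 0, 2, 4)
  row 1: subtract 1×row2 = (0, 1, 0, 5, 1)
  row 3: subtract 1×row2 = (0, 0, 0, 0, 5)
skip col 3 (zero from row 3)
step 4: normalize row 3 (÷5) = (0, 0, 0, 0, 1)
  row 0: subtract 4×row3 = (1, 0, 0, 2, 0)
  row 1: subtract 1×row3 = (0, 1, 0, 5, 0)

M[2][3] = 5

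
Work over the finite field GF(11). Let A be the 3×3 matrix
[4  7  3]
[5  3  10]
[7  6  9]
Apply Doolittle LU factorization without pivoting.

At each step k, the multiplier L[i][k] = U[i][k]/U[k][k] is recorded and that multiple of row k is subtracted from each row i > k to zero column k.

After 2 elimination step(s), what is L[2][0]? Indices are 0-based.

L[2][0] = 10

k=0: U[0][0]=4
  eliminate (1,0): mult=4, new row 1: (0, 8, 9); set L[1][0]=4
  eliminate (2,0): mult=10, new row 2: (0, 2, 1); set L[2][0]=10
k=1: U[1][1]=8
  eliminate (2,1): mult=3, new row 2: (0, 0, 7); set L[2][1]=3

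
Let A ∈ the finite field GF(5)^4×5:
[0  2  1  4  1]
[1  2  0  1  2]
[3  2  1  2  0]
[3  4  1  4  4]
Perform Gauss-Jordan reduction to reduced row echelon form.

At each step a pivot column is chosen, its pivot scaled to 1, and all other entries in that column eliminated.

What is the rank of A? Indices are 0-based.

rank = 4

step 1: exchange rows 0,1
step 1: normalize row 0 (÷1) = (1, 2, 0, 1, 2)
  row 2: subtract 3×row0 = (0, 1, 1, 4, 4)
  row 3: subtract 3×row0 = (0, 3, 1, 1, 3)
step 2: normalize row 1 (÷2) = (0, 1, 3, 2, 3)
  row 0: subtract 2×row1 = (1, 0, 4, 2, 1)
  row 2: subtract 1×row1 = (0, 0, 3, 2, 1)
  row 3: subtract 3×row1 = (0, 0, 2, 0, 4)
step 3: normalize row 2 (÷3) = (0, 0, 1, 4, 2)
  row 0: subtract 4×row2 = (1, 0, 0, 1, 3)
  row 1: subtract 3×row2 = (0, 1, 0, 0, 2)
  row 3: subtract 2×row2 = (0, 0, 0, 2, 0)
step 4: normalize row 3 (÷2) = (0, 0, 0, 1, 0)
  row 0: subtract 1×row3 = (1, 0, 0, 0, 3)
  row 2: subtract 4×row3 = (0, 0, 1, 0, 2)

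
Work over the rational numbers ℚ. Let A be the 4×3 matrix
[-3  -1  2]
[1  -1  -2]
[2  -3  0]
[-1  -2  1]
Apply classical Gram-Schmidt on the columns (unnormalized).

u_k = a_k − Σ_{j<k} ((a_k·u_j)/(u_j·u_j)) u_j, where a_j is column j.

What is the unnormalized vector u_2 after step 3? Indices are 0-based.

Step 1: u_0 = a_0 = (-3, 1, 2, -1).
Step 2: u_1 = a_1 − (-2/15)·u_0 = (-7/5, -13/15, -41/15, -32/15).
Step 3: u_2 = a_2 − (-3/5)·u_0 − (-48/221)·u_1 = (-23/221, -27/17, 134/221, -14/221).

u_2 = (-23/221, -27/17, 134/221, -14/221)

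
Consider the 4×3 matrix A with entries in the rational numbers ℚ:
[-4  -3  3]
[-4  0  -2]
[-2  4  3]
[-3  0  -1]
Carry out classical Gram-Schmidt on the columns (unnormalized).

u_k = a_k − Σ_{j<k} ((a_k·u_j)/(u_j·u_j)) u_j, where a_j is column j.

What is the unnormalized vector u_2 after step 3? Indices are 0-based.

Step 1: u_0 = a_0 = (-4, -4, -2, -3).
Step 2: u_1 = a_1 − (4/45)·u_0 = (-119/45, 16/45, 188/45, 4/15).
Step 3: u_2 = a_2 − (-7/45)·u_0 − (163/1109)·u_1 = (3068/1109, -2966/1109, 2301/1109, -1670/1109).

u_2 = (3068/1109, -2966/1109, 2301/1109, -1670/1109)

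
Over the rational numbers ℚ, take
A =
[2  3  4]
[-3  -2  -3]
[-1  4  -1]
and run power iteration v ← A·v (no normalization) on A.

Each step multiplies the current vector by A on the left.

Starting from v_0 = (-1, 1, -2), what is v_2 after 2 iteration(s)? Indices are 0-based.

v_2 = (35, -14, 28)

v_0 = (-1, 1, -2).
v_1 = A·v_0 = (-7, 7, 7).
v_2 = A·v_1 = (35, -14, 28).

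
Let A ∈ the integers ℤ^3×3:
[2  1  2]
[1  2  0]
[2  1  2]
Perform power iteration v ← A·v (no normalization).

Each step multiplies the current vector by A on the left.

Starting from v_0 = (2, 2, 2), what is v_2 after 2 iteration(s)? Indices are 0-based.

v_0 = (2, 2, 2).
v_1 = A·v_0 = (10, 6, 10).
v_2 = A·v_1 = (46, 22, 46).

v_2 = (46, 22, 46)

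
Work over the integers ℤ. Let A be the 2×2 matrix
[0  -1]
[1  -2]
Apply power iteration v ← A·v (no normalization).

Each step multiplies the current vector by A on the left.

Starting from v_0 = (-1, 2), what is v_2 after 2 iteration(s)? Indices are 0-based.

v_0 = (-1, 2).
v_1 = A·v_0 = (-2, -5).
v_2 = A·v_1 = (5, 8).

v_2 = (5, 8)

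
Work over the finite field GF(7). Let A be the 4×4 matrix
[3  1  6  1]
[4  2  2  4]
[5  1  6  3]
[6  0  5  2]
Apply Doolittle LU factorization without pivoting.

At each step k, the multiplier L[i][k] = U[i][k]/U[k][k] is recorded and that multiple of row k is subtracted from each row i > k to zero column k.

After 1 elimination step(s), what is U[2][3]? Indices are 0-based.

U[2][3] = 6

[col 0] pivot 3
  R1 -= 6*R0 → (0, 3, 1, 5)  (L[1][0] := 6)
  R2 -= 4*R0 → (0, 4, 3, 6)  (L[2][0] := 4)
  R3 -= 2*R0 → (0, 5, 0, 0)  (L[3][0] := 2)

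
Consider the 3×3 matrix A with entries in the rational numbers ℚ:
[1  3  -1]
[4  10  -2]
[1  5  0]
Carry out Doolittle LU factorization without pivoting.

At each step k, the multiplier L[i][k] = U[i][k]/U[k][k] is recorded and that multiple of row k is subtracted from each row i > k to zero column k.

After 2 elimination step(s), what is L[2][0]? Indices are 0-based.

L[2][0] = 1

Step 1: pivot at (0,0) is 1.
  row1 ← row1 − (4)·row0  ⇒  L[1][0]=4, U row1=(0, -2, 2)
  row2 ← row2 − (1)·row0  ⇒  L[2][0]=1, U row2=(0, 2, 1)
Step 2: pivot at (1,1) is -2.
  row2 ← row2 − (-1)·row1  ⇒  L[2][1]=-1, U row2=(0, 0, 3)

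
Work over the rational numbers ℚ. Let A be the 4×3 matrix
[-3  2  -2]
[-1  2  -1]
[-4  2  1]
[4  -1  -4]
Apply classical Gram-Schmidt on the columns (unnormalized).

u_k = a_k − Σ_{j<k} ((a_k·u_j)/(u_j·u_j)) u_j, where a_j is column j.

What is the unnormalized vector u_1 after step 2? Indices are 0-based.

Step 1: u_0 = a_0 = (-3, -1, -4, 4).
Step 2: u_1 = a_1 − (-10/21)·u_0 = (4/7, 32/21, 2/21, 19/21).

u_1 = (4/7, 32/21, 2/21, 19/21)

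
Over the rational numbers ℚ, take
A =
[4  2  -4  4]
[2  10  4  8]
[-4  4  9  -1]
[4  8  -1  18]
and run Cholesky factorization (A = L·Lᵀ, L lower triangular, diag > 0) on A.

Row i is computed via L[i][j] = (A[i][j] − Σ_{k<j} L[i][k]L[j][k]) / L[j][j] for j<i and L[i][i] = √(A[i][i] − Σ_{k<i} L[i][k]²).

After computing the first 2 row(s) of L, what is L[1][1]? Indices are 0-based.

Step 1: L[0][0] = √(4) = 2.
  L[1][0] = (2) / L[0][0] = 1.
Step 2: L[1][1] = √(9) = 3.

L[1][1] = 3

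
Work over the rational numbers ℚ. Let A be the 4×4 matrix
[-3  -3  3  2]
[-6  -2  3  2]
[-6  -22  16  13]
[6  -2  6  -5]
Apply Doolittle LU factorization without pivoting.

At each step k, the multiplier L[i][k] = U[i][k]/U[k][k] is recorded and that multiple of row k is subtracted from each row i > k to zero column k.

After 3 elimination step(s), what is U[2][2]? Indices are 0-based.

k=0: U[0][0]=-3
  eliminate (1,0): mult=2, new row 1: (0, 4, -3, -2); set L[1][0]=2
  eliminate (2,0): mult=2, new row 2: (0, -16, 10, 9); set L[2][0]=2
  eliminate (3,0): mult=-2, new row 3: (0, -8, 12, -1); set L[3][0]=-2
k=1: U[1][1]=4
  eliminate (2,1): mult=-4, new row 2: (0, 0, -2, 1); set L[2][1]=-4
  eliminate (3,1): mult=-2, new row 3: (0, 0, 6, -5); set L[3][1]=-2
k=2: U[2][2]=-2
  eliminate (3,2): mult=-3, new row 3: (0, 0, 0, -2); set L[3][2]=-3

U[2][2] = -2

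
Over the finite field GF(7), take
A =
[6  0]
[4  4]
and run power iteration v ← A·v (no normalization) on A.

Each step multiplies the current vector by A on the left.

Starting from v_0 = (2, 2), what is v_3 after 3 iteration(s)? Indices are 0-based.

v_3 = (5, 1)

v_0 = (2, 2).
v_1 = A·v_0 = (5, 2).
v_2 = A·v_1 = (2, 0).
v_3 = A·v_2 = (5, 1).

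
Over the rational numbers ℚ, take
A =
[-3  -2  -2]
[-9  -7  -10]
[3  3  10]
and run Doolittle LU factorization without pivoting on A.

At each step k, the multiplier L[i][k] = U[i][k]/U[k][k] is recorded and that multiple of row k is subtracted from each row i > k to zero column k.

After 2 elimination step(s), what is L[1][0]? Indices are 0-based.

L[1][0] = 3

Step 1: pivot at (0,0) is -3.
  row1 ← row1 − (3)·row0  ⇒  L[1][0]=3, U row1=(0, -1, -4)
  row2 ← row2 − (-1)·row0  ⇒  L[2][0]=-1, U row2=(0, 1, 8)
Step 2: pivot at (1,1) is -1.
  row2 ← row2 − (-1)·row1  ⇒  L[2][1]=-1, U row2=(0, 0, 4)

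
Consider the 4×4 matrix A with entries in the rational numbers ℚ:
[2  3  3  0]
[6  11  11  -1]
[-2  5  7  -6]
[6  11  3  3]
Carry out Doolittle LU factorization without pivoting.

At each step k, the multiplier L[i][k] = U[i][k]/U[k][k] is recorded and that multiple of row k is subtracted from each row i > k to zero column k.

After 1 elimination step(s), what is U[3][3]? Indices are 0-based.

Step 1: pivot at (0,0) is 2.
  row1 ← row1 − (3)·row0  ⇒  L[1][0]=3, U row1=(0, 2, 2, -1)
  row2 ← row2 − (-1)·row0  ⇒  L[2][0]=-1, U row2=(0, 8, 10, -6)
  row3 ← row3 − (3)·row0  ⇒  L[3][0]=3, U row3=(0, 2, -6, 3)

U[3][3] = 3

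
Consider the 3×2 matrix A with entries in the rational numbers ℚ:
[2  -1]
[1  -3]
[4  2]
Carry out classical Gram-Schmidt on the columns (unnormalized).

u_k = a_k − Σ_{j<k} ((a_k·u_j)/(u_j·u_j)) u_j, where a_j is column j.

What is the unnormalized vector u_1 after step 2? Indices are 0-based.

u_1 = (-9/7, -22/7, 10/7)

Step 1: u_0 = a_0 = (2, 1, 4).
Step 2: u_1 = a_1 − (1/7)·u_0 = (-9/7, -22/7, 10/7).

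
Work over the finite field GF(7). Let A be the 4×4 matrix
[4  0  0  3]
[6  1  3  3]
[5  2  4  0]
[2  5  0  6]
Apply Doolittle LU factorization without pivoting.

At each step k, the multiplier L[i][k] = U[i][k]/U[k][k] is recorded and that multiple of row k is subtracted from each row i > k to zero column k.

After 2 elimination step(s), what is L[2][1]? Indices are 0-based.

[col 0] pivot 4
  R1 -= 5*R0 → (0, 1, 3, 2)  (L[1][0] := 5)
  R2 -= 3*R0 → (0, 2, 4, 5)  (L[2][0] := 3)
  R3 -= 4*R0 → (0, 5, 0, 1)  (L[3][0] := 4)
[col 1] pivot 1
  R2 -= 2*R1 → (0, 0, 5, 1)  (L[2][1] := 2)
  R3 -= 5*R1 → (0, 0, 6, 5)  (L[3][1] := 5)

L[2][1] = 2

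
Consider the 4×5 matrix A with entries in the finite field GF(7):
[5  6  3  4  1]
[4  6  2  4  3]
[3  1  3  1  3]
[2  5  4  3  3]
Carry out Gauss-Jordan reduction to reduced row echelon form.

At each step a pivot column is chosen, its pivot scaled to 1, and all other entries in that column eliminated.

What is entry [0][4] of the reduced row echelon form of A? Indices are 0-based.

M[0][4] = 2

pivot(0,0)=5: scale R0 → (1, 4, 2, 5, 3)
  clear (1,0): R1 −= (4)R0 → (0, 4, 1, 5, 5)
  clear (2,0): R2 −= (3)R0 → (0, 3, 4, 0, 1)
  clear (3,0): R3 −= (2)R0 → (0, 4, 0, 0, 4)
pivot(1,1)=4: scale R1 → (0, 1, 2, 3, 3)
  clear (0,1): R0 −= (4)R1 → (1, 0, 1, 0, 5)
  clear (2,1): R2 −= (3)R1 → (0, 0, 5, 5, 6)
  clear (3,1): R3 −= (4)R1 → (0, 0, 6, 2, 6)
pivot(2,2)=5: scale R2 → (0, 0, 1, 1, 4)
  clear (0,2): R0 −= (1)R2 → (1, 0, 0, 6, 1)
  clear (1,2): R1 −= (2)R2 → (0, 1, 0, 1, 2)
  clear (3,2): R3 −= (6)R2 → (0, 0, 0, 3, 3)
pivot(3,3)=3: scale R3 → (0, 0, 0, 1, 1)
  clear (0,3): R0 −= (6)R3 → (1, 0, 0, 0, 2)
  clear (1,3): R1 −= (1)R3 → (0, 1, 0, 0, 1)
  clear (2,3): R2 −= (1)R3 → (0, 0, 1, 0, 3)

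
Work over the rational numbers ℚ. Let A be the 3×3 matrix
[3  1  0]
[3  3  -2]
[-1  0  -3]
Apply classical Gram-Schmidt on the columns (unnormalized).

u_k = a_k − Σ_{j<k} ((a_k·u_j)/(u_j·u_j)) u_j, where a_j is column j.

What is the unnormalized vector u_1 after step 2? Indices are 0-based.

u_1 = (-17/19, 21/19, 12/19)

Step 1: u_0 = a_0 = (3, 3, -1).
Step 2: u_1 = a_1 − (12/19)·u_0 = (-17/19, 21/19, 12/19).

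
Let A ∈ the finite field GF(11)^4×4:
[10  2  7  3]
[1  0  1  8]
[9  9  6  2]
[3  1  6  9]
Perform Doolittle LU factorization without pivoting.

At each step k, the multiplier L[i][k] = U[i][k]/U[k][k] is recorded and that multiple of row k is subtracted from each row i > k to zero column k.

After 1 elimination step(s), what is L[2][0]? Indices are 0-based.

Step 1: pivot at (0,0) is 10.
  row1 ← row1 − (10)·row0  ⇒  L[1][0]=10, U row1=(0, 2, 8, 0)
  row2 ← row2 − (2)·row0  ⇒  L[2][0]=2, U row2=(0, 5, 3, 7)
  row3 ← row3 − (8)·row0  ⇒  L[3][0]=8, U row3=(0, 7, 5, 7)

L[2][0] = 2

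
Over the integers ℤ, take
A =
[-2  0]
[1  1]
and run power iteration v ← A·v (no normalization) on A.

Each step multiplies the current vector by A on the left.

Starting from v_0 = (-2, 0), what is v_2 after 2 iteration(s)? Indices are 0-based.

v_2 = (-8, 2)

v_0 = (-2, 0).
v_1 = A·v_0 = (4, -2).
v_2 = A·v_1 = (-8, 2).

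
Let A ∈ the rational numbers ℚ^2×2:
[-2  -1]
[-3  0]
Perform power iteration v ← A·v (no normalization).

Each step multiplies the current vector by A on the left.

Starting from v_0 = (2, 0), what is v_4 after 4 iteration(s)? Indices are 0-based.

v_4 = (122, 120)

v_0 = (2, 0).
v_1 = A·v_0 = (-4, -6).
v_2 = A·v_1 = (14, 12).
v_3 = A·v_2 = (-40, -42).
v_4 = A·v_3 = (122, 120).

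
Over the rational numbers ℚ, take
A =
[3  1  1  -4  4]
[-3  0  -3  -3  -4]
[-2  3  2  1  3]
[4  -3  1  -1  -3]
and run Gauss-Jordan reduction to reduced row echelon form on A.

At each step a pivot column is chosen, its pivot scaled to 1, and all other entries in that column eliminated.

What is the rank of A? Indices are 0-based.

rank = 4

step 1: normalize row 0 (÷3) = (1, 1/3, 1/3, -4/3, 4/3)
  row 1: subtract -3×row0 = (0, 1, -2, -7, 0)
  row 2: subtract -2×row0 = (0, 11/3, 8/3, -5/3, 17/3)
  row 3: subtract 4×row0 = (0, -13/3, -1/3, 13/3, -25/3)
step 2: normalize row 1 (÷1) = (0, 1, -2, -7, 0)
  row 0: subtract 1/3×row1 = (1, 0, 1, 1, 4/3)
  row 2: subtract 11/3×row1 = (0, 0, 10, 24, 17/3)
  row 3: subtract -13/3×row1 = (0, 0, -9, -26, -25/3)
step 3: normalize row 2 (÷10) = (0, 0, 1, 12/5, 17/30)
  row 0: subtract 1×row2 = (1, 0, 0, -7/5, 23/30)
  row 1: subtract -2×row2 = (0, 1, 0, -11/5, 17/15)
  row 3: subtract -9×row2 = (0, 0, 0, -22/5, -97/30)
step 4: normalize row 3 (÷-22/5) = (0, 0, 0, 1, 97/132)
  row 0: subtract -7/5×row3 = (1, 0, 0, 0, 79/44)
  row 1: subtract -11/5×row3 = (0, 1, 0, 0, 11/4)
  row 2: subtract 12/5×row3 = (0, 0, 1, 0, -79/66)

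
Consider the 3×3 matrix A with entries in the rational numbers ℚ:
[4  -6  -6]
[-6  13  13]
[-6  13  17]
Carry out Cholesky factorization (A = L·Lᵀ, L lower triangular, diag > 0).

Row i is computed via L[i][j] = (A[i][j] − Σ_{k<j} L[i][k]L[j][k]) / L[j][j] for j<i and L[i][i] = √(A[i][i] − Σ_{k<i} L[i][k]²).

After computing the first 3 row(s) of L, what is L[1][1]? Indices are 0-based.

Step 1: L[0][0] = √(4) = 2.
  L[1][0] = (-6) / L[0][0] = -3.
Step 2: L[1][1] = √(4) = 2.
  L[2][0] = (-6) / L[0][0] = -3.
  L[2][1] = (4) / L[1][1] = 2.
Step 3: L[2][2] = √(4) = 2.

L[1][1] = 2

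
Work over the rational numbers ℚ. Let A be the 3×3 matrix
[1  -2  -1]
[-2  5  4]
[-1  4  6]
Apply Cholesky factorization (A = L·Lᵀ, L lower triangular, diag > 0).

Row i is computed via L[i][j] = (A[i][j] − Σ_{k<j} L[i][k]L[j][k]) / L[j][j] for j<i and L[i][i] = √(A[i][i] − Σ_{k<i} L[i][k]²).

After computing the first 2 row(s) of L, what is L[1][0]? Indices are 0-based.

Step 1: L[0][0] = √(1) = 1.
  L[1][0] = (-2) / L[0][0] = -2.
Step 2: L[1][1] = √(1) = 1.

L[1][0] = -2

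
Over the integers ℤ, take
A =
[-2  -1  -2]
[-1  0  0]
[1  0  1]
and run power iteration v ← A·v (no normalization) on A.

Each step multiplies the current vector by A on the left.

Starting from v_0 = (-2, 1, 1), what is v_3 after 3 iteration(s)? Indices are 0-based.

v_0 = (-2, 1, 1).
v_1 = A·v_0 = (1, 2, -1).
v_2 = A·v_1 = (-2, -1, 0).
v_3 = A·v_2 = (5, 2, -2).

v_3 = (5, 2, -2)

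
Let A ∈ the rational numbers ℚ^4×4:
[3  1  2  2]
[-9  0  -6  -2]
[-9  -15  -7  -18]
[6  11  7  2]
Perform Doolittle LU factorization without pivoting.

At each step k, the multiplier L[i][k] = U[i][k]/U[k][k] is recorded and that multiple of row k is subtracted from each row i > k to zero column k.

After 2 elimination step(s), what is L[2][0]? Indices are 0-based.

Step 1: pivot at (0,0) is 3.
  row1 ← row1 − (-3)·row0  ⇒  L[1][0]=-3, U row1=(0, 3, 0, 4)
  row2 ← row2 − (-3)·row0  ⇒  L[2][0]=-3, U row2=(0, -12, -1, -12)
  row3 ← row3 − (2)·row0  ⇒  L[3][0]=2, U row3=(0, 9, 3, -2)
Step 2: pivot at (1,1) is 3.
  row2 ← row2 − (-4)·row1  ⇒  L[2][1]=-4, U row2=(0, 0, -1, 4)
  row3 ← row3 − (3)·row1  ⇒  L[3][1]=3, U row3=(0, 0, 3, -14)

L[2][0] = -3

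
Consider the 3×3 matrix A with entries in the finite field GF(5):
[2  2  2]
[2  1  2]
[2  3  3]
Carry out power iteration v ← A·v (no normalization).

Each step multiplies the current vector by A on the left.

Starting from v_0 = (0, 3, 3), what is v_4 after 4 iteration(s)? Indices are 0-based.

v_0 = (0, 3, 3).
v_1 = A·v_0 = (2, 4, 3).
v_2 = A·v_1 = (3, 4, 0).
v_3 = A·v_2 = (4, 0, 3).
v_4 = A·v_3 = (4, 4, 2).

v_4 = (4, 4, 2)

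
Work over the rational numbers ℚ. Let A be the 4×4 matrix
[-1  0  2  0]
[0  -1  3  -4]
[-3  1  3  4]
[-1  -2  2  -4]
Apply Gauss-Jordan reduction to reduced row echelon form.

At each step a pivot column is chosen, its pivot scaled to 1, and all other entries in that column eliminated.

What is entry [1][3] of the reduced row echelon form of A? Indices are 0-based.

M[1][3] = 2

pivot(0,0)=-1: scale R0 → (1, 0, -2, 0)
  clear (2,0): R2 −= (-3)R0 → (0, 1, -3, 4)
  clear (3,0): R3 −= (-1)R0 → (0, -2, 0, -4)
pivot(1,1)=-1: scale R1 → (0, 1, -3, 4)
  clear (2,1): R2 −= (1)R1 → (0, 0, 0, 0)
  clear (3,1): R3 −= (-2)R1 → (0, 0, -6, 4)
pivot(2,2): swap R2↔R3
pivot(2,2)=-6: scale R2 → (0, 0, 1, -2/3)
  clear (0,2): R0 −= (-2)R2 → (1, 0, 0, -4/3)
  clear (1,2): R1 −= (-3)R2 → (0, 1, 0, 2)
col 3: no nonzero at/below row 3; advance.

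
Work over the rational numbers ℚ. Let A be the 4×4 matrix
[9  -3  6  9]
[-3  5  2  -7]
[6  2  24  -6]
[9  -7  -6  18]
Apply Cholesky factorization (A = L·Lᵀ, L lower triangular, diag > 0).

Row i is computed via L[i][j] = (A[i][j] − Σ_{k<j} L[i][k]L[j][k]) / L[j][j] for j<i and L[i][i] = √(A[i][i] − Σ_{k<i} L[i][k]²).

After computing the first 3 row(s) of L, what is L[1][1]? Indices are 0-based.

Step 1: L[0][0] = √(9) = 3.
  L[1][0] = (-3) / L[0][0] = -1.
Step 2: L[1][1] = √(4) = 2.
  L[2][0] = (6) / L[0][0] = 2.
  L[2][1] = (4) / L[1][1] = 2.
Step 3: L[2][2] = √(16) = 4.

L[1][1] = 2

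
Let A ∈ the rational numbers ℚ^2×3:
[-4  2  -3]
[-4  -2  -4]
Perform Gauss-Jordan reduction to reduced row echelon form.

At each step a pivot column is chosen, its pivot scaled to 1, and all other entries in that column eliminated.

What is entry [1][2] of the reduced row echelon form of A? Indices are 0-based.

pivot(0,0)=-4: scale R0 → (1, -1/2, 3/4)
  clear (1,0): R1 −= (-4)R0 → (0, -4, -1)
pivot(1,1)=-4: scale R1 → (0, 1, 1/4)
  clear (0,1): R0 −= (-1/2)R1 → (1, 0, 7/8)

M[1][2] = 1/4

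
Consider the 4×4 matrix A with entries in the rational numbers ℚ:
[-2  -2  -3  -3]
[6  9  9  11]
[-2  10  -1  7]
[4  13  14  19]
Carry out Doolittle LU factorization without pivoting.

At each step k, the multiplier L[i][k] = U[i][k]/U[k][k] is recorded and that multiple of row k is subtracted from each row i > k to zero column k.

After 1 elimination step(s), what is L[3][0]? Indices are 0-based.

L[3][0] = -2

[col 0] pivot -2
  R1 -= -3*R0 → (0, 3, 0, 2)  (L[1][0] := -3)
  R2 -= 1*R0 → (0, 12, 2, 10)  (L[2][0] := 1)
  R3 -= -2*R0 → (0, 9, 8, 13)  (L[3][0] := -2)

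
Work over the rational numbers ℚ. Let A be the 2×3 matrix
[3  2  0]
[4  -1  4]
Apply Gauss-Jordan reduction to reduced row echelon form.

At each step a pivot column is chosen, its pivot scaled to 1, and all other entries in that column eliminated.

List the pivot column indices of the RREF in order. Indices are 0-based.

pivot columns: 0, 1

pivot(0,0)=3: scale R0 → (1, 2/3, 0)
  clear (1,0): R1 −= (4)R0 → (0, -11/3, 4)
pivot(1,1)=-11/3: scale R1 → (0, 1, -12/11)
  clear (0,1): R0 −= (2/3)R1 → (1, 0, 8/11)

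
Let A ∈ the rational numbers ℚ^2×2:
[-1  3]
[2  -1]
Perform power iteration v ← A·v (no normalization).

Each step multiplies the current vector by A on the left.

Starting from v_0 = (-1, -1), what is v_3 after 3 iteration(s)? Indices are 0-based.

v_0 = (-1, -1).
v_1 = A·v_0 = (-2, -1).
v_2 = A·v_1 = (-1, -3).
v_3 = A·v_2 = (-8, 1).

v_3 = (-8, 1)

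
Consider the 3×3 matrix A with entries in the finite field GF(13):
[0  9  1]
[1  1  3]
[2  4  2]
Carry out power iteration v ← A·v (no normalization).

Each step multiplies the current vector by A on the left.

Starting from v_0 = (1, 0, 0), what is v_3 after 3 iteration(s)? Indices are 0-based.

v_3 = (6, 3, 1)

v_0 = (1, 0, 0).
v_1 = A·v_0 = (0, 1, 2).
v_2 = A·v_1 = (11, 7, 8).
v_3 = A·v_2 = (6, 3, 1).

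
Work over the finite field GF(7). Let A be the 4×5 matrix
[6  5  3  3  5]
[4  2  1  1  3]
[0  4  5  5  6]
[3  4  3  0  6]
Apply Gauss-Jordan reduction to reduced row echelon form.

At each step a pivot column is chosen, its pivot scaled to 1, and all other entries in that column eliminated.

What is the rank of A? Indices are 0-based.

rank = 4

pivot(0,0)=6: scale R0 → (1, 2, 4, 4, 2)
  clear (1,0): R1 −= (4)R0 → (0, 1, 6, 6, 2)
  clear (3,0): R3 −= (3)R0 → (0, 5, 5, 2, 0)
pivot(1,1)=1: scale R1 → (0, 1, 6, 6, 2)
  clear (0,1): R0 −= (2)R1 → (1, 0, 6, 6, 5)
  clear (2,1): R2 −= (4)R1 → (0, 0, 2, 2, 5)
  clear (3,1): R3 −= (5)R1 → (0, 0, 3, 0, 4)
pivot(2,2)=2: scale R2 → (0, 0, 1, 1, 6)
  clear (0,2): R0 −= (6)R2 → (1, 0, 0, 0, 4)
  clear (1,2): R1 −= (6)R2 → (0, 1, 0, 0, 1)
  clear (3,2): R3 −= (3)R2 → (0, 0, 0, 4, 0)
pivot(3,3)=4: scale R3 → (0, 0, 0, 1, 0)
  clear (2,3): R2 −= (1)R3 → (0, 0, 1, 0, 6)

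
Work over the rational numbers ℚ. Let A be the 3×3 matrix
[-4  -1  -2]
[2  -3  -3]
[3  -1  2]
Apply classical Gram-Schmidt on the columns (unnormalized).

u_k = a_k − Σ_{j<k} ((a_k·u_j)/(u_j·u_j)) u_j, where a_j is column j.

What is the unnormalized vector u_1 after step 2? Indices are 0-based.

Step 1: u_0 = a_0 = (-4, 2, 3).
Step 2: u_1 = a_1 − (-5/29)·u_0 = (-49/29, -77/29, -14/29).

u_1 = (-49/29, -77/29, -14/29)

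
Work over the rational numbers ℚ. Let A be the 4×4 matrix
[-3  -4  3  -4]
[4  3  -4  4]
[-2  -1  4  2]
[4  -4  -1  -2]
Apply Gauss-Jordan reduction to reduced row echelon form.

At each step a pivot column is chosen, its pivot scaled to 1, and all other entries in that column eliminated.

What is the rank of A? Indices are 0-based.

[1] R0 /= -3  ⇒  (1, 4/3, -1, 4/3)
     R1 -= 4·R0  ⇒  (0, -7/3, 0, -4/3)
     R2 -= -2·R0  ⇒  (0, 5/3, 2, 14/3)
     R3 -= 4·R0  ⇒  (0, -28/3, 3, -22/3)
[2] R1 /= -7/3  ⇒  (0, 1, 0, 4/7)
     R0 -= 4/3·R1  ⇒  (1, 0, -1, 4/7)
     R2 -= 5/3·R1  ⇒  (0, 0, 2, 26/7)
     R3 -= -28/3·R1  ⇒  (0, 0, 3, -2)
[3] R2 /= 2  ⇒  (0, 0, 1, 13/7)
     R0 -= -1·R2  ⇒  (1, 0, 0, 17/7)
     R3 -= 3·R2  ⇒  (0, 0, 0, -53/7)
[4] R3 /= -53/7  ⇒  (0, 0, 0, 1)
     R0 -= 17/7·R3  ⇒  (1, 0, 0, 0)
     R1 -= 4/7·R3  ⇒  (0, 1, 0, 0)
     R2 -= 13/7·R3  ⇒  (0, 0, 1, 0)

rank = 4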